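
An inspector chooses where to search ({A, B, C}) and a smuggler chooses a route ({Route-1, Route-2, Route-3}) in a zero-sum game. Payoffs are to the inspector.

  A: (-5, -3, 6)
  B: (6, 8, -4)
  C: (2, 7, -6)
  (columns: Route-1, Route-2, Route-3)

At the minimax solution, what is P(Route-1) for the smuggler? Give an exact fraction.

Row minima: A → -5, B → -4, C → -6; maximin = -4.
Column maxima: Route-1 → 6, Route-2 → 8, Route-3 → 6; minimax = 6.
-4 ≠ 6, so there is no saddle point; optimal play is mixed.
C is strictly dominated by B, so the inspector never plays it.
Route-2 is strictly dominated by Route-1 (it gives the inspector strictly more in every row), so the smuggler never plays it.
On the remaining 2×2 (A, B vs Route-1, Route-3):
Let the inspector play A with probability p. Expected payoff against Route-1: (-5)p + 6(1−p) = −11p + 6; against Route-3: 6p + (-4)(1−p) = 10p − 4.
Setting these equal: −11p + 6 = 10p − 4 ⇒ −21p = -10 ⇒ p = 10/21, and the value is (-11)·(10/21) + 6 = 16/21.
For the smuggler: with q = P(Route-1), equating A's and B's payoffs gives −11q + 6 = 10q − 4 ⇒ q = 10/21.

10/21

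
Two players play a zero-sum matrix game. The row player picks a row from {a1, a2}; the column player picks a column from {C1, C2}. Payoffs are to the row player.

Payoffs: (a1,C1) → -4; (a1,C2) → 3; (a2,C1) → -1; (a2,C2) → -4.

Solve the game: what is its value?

Row minima: a1 → -4, a2 → -4; maximin = -4.
Column maxima: C1 → -1, C2 → 3; minimax = -1.
-4 ≠ -1, so there is no saddle point; optimal play is mixed.
Let the row player play a1 with probability p. Expected payoff against C1: (-4)p + (-1)(1−p) = −3p − 1; against C2: 3p + (-4)(1−p) = 7p − 4.
Setting these equal: −3p − 1 = 7p − 4 ⇒ −10p = -3 ⇒ p = 3/10, and the value is (-3)·(3/10) − 1 = -19/10.
For the column player: with q = P(C1), equating a1's and a2's payoffs gives −7q + 3 = 3q − 4 ⇒ q = 7/10.

-19/10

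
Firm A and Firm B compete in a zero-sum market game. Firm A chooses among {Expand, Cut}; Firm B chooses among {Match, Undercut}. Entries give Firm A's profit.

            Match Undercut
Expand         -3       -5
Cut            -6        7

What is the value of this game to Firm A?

Row minima: Expand → -5, Cut → -6; maximin = -5.
Column maxima: Match → -3, Undercut → 7; minimax = -3.
-5 ≠ -3, so there is no saddle point; optimal play is mixed.
Let Firm A play Expand with probability p. Expected payoff against Match: (-3)p + (-6)(1−p) = 3p − 6; against Undercut: (-5)p + 7(1−p) = −12p + 7.
Setting these equal: 3p − 6 = −12p + 7 ⇒ 15p = 13 ⇒ p = 13/15, and the value is (3)·(13/15) − 6 = -17/5.
For Firm B: with q = P(Match), equating Expand's and Cut's payoffs gives 2q − 5 = −13q + 7 ⇒ q = 4/5.

-17/5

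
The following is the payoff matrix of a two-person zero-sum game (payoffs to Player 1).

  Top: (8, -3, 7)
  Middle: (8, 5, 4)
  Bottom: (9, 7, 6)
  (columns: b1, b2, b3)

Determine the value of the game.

Row minima: Top → -3, Middle → 4, Bottom → 6; maximin = 6.
Column maxima: b1 → 9, b2 → 7, b3 → 7; minimax = 7.
6 ≠ 7, so there is no saddle point; optimal play is mixed.
Middle is strictly dominated by Bottom, so Player 1 never plays it.
b1 is strictly dominated by b2 (it gives Player 1 strictly more in every row), so Player 2 never plays it.
On the remaining 2×2 (Top, Bottom vs b2, b3):
Let Player 1 play Top with probability p. Expected payoff against b2: (-3)p + 7(1−p) = −10p + 7; against b3: 7p + 6(1−p) = p + 6.
Setting these equal: −10p + 7 = p + 6 ⇒ −11p = -1 ⇒ p = 1/11, and the value is (-10)·(1/11) + 7 = 67/11.
For Player 2: with q = P(b2), equating Top's and Bottom's payoffs gives −10q + 7 = q + 6 ⇒ q = 1/11.

67/11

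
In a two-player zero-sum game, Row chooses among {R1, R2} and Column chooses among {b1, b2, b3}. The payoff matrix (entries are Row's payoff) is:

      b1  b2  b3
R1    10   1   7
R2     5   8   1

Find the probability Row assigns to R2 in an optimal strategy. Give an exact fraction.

Row minima: R1 → 1, R2 → 1; maximin = 1.
Column maxima: b1 → 10, b2 → 8, b3 → 7; minimax = 7.
1 ≠ 7, so there is no saddle point; optimal play is mixed.
b1 is strictly dominated by b3 (it gives Row strictly more in every row), so Column never plays it.
On the remaining 2×2 (R1, R2 vs b2, b3):
Let Row play R1 with probability p. Expected payoff against b2: 1p + 8(1−p) = −7p + 8; against b3: 7p + 1(1−p) = 6p + 1.
Setting these equal: −7p + 8 = 6p + 1 ⇒ −13p = -7 ⇒ p = 7/13, and the value is (-7)·(7/13) + 8 = 55/13.
For Column: with q = P(b2), equating R1's and R2's payoffs gives −6q + 7 = 7q + 1 ⇒ q = 6/13.

6/13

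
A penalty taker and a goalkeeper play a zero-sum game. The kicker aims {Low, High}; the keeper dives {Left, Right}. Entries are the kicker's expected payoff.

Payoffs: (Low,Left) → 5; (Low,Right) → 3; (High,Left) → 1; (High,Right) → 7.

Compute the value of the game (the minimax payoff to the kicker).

4

Row minima: Low → 3, High → 1; maximin = 3.
Column maxima: Left → 5, Right → 7; minimax = 5.
3 ≠ 5, so there is no saddle point; optimal play is mixed.
Let the kicker play Low with probability p. Expected payoff against Left: 5p + 1(1−p) = 4p + 1; against Right: 3p + 7(1−p) = −4p + 7.
Setting these equal: 4p + 1 = −4p + 7 ⇒ 8p = 6 ⇒ p = 3/4, and the value is (4)·(3/4) + 1 = 4.
For the keeper: with q = P(Left), equating Low's and High's payoffs gives 2q + 3 = −6q + 7 ⇒ q = 1/2.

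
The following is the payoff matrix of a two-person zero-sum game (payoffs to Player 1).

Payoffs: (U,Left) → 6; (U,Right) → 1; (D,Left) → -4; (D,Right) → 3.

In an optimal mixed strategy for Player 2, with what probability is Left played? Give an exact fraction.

Row minima: U → 1, D → -4; maximin = 1.
Column maxima: Left → 6, Right → 3; minimax = 3.
1 ≠ 3, so there is no saddle point; optimal play is mixed.
Let Player 1 play U with probability p. Expected payoff against Left: 6p + (-4)(1−p) = 10p − 4; against Right: 1p + 3(1−p) = −2p + 3.
Setting these equal: 10p − 4 = −2p + 3 ⇒ 12p = 7 ⇒ p = 7/12, and the value is (10)·(7/12) − 4 = 11/6.
For Player 2: with q = P(Left), equating U's and D's payoffs gives 5q + 1 = −7q + 3 ⇒ q = 1/6.

1/6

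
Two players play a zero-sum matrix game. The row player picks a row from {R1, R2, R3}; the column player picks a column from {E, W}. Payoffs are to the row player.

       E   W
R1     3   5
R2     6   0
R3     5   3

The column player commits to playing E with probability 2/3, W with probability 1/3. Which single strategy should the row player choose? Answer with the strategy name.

R3

Expected payoff of R1: (2/3)·3 + (1/3)·5 = 11/3.
Expected payoff of R2: (2/3)·6 + (1/3)·0 = 4.
Expected payoff of R3: (2/3)·5 + (1/3)·3 = 13/3.
The largest is 13/3, so the row player's best response is R3.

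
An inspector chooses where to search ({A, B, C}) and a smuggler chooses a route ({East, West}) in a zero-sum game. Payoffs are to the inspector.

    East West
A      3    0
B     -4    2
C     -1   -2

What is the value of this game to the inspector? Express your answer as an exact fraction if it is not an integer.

Row minima: A → 0, B → -4, C → -2; maximin = 0.
Column maxima: East → 3, West → 2; minimax = 2.
0 ≠ 2, so there is no saddle point; optimal play is mixed.
C is strictly dominated by A, so the inspector never plays it.
On the remaining 2×2 (A, B vs East, West):
Let the inspector play A with probability p. Expected payoff against East: 3p + (-4)(1−p) = 7p − 4; against West: 0p + 2(1−p) = −2p + 2.
Setting these equal: 7p − 4 = −2p + 2 ⇒ 9p = 6 ⇒ p = 2/3, and the value is (7)·(2/3) − 4 = 2/3.
For the smuggler: with q = P(East), equating A's and B's payoffs gives 3q = −6q + 2 ⇒ q = 2/9.

2/3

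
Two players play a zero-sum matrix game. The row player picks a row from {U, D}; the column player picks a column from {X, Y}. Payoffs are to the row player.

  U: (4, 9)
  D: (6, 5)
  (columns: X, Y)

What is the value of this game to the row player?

Row minima: U → 4, D → 5; maximin = 5.
Column maxima: X → 6, Y → 9; minimax = 6.
5 ≠ 6, so there is no saddle point; optimal play is mixed.
Let the row player play U with probability p. Expected payoff against X: 4p + 6(1−p) = −2p + 6; against Y: 9p + 5(1−p) = 4p + 5.
Setting these equal: −2p + 6 = 4p + 5 ⇒ −6p = -1 ⇒ p = 1/6, and the value is (-2)·(1/6) + 6 = 17/3.
For the column player: with q = P(X), equating U's and D's payoffs gives −5q + 9 = q + 5 ⇒ q = 2/3.

17/3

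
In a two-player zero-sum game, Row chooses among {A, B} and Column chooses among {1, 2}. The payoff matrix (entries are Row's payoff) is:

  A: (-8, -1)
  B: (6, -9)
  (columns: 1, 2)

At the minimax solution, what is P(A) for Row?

15/22

Row minima: A → -8, B → -9; maximin = -8.
Column maxima: 1 → 6, 2 → -1; minimax = -1.
-8 ≠ -1, so there is no saddle point; optimal play is mixed.
Let Row play A with probability p. Expected payoff against 1: (-8)p + 6(1−p) = −14p + 6; against 2: (-1)p + (-9)(1−p) = 8p − 9.
Setting these equal: −14p + 6 = 8p − 9 ⇒ −22p = -15 ⇒ p = 15/22, and the value is (-14)·(15/22) + 6 = -39/11.
For Column: with q = P(1), equating A's and B's payoffs gives −7q − 1 = 15q − 9 ⇒ q = 4/11.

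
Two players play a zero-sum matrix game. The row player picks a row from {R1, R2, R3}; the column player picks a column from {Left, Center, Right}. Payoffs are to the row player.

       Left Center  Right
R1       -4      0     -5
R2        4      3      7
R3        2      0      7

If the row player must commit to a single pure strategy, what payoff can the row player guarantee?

Row minima: R1 → -5, R2 → 3, R3 → 0.
The best of these is 3.

3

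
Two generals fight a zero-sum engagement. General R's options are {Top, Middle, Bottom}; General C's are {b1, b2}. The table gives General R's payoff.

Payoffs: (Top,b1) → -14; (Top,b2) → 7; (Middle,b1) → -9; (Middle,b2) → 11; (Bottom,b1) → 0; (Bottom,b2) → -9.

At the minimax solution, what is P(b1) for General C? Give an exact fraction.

20/29

Row minima: Top → -14, Middle → -9, Bottom → -9; maximin = -9.
Column maxima: b1 → 0, b2 → 11; minimax = 0.
-9 ≠ 0, so there is no saddle point; optimal play is mixed.
Top is strictly dominated by Middle, so General R never plays it.
On the remaining 2×2 (Middle, Bottom vs b1, b2):
Let General R play Middle with probability p. Expected payoff against b1: (-9)p + 0(1−p) = −9p; against b2: 11p + (-9)(1−p) = 20p − 9.
Setting these equal: −9p = 20p − 9 ⇒ −29p = -9 ⇒ p = 9/29, and the value is (-9)·(9/29) = -81/29.
For General C: with q = P(b1), equating Middle's and Bottom's payoffs gives −20q + 11 = 9q − 9 ⇒ q = 20/29.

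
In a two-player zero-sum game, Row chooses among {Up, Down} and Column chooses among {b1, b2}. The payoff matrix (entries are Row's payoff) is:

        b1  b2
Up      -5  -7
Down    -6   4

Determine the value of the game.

Row minima: Up → -7, Down → -6; maximin = -6.
Column maxima: b1 → -5, b2 → 4; minimax = -5.
-6 ≠ -5, so there is no saddle point; optimal play is mixed.
Let Row play Up with probability p. Expected payoff against b1: (-5)p + (-6)(1−p) = p − 6; against b2: (-7)p + 4(1−p) = −11p + 4.
Setting these equal: p − 6 = −11p + 4 ⇒ 12p = 10 ⇒ p = 5/6, and the value is (1)·(5/6) − 6 = -31/6.
For Column: with q = P(b1), equating Up's and Down's payoffs gives 2q − 7 = −10q + 4 ⇒ q = 11/12.

-31/6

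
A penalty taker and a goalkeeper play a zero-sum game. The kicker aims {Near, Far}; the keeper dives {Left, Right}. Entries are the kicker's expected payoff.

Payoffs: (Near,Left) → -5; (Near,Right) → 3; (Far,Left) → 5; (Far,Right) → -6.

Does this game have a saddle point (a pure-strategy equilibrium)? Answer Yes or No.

No

Row minima: Near → -5, Far → -6; maximin = -5.
Column maxima: Left → 5, Right → 3; minimax = 3.
-5 ≠ 3, so no pure-strategy equilibrium exists.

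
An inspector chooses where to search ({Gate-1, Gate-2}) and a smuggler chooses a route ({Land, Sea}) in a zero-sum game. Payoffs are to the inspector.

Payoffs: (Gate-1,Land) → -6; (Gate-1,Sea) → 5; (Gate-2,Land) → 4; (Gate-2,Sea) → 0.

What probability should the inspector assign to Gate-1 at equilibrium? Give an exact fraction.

4/15

Row minima: Gate-1 → -6, Gate-2 → 0; maximin = 0.
Column maxima: Land → 4, Sea → 5; minimax = 4.
0 ≠ 4, so there is no saddle point; optimal play is mixed.
Let the inspector play Gate-1 with probability p. Expected payoff against Land: (-6)p + 4(1−p) = −10p + 4; against Sea: 5p + 0(1−p) = 5p.
Setting these equal: −10p + 4 = 5p ⇒ −15p = -4 ⇒ p = 4/15, and the value is (-10)·(4/15) + 4 = 4/3.
For the smuggler: with q = P(Land), equating Gate-1's and Gate-2's payoffs gives −11q + 5 = 4q ⇒ q = 1/3.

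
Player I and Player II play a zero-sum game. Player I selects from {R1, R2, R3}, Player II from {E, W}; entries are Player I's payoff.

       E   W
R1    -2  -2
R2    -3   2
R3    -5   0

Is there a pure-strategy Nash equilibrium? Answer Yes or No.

Row minima: R1 → -2, R2 → -3, R3 → -5; maximin = -2.
Column maxima: E → -2, W → 2; minimax = -2.
maximin = minimax = -2, so a saddle point exists.

Yes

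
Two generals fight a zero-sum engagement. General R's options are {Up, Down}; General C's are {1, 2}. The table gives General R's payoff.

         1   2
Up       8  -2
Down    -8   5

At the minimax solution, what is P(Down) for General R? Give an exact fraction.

Row minima: Up → -2, Down → -8; maximin = -2.
Column maxima: 1 → 8, 2 → 5; minimax = 5.
-2 ≠ 5, so there is no saddle point; optimal play is mixed.
Let General R play Up with probability p. Expected payoff against 1: 8p + (-8)(1−p) = 16p − 8; against 2: (-2)p + 5(1−p) = −7p + 5.
Setting these equal: 16p − 8 = −7p + 5 ⇒ 23p = 13 ⇒ p = 13/23, and the value is (16)·(13/23) − 8 = 24/23.
For General C: with q = P(1), equating Up's and Down's payoffs gives 10q − 2 = −13q + 5 ⇒ q = 7/23.

10/23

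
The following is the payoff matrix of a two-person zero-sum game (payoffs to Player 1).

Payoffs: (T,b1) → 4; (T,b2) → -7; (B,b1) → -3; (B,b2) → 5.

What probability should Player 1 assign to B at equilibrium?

11/19

Row minima: T → -7, B → -3; maximin = -3.
Column maxima: b1 → 4, b2 → 5; minimax = 4.
-3 ≠ 4, so there is no saddle point; optimal play is mixed.
Let Player 1 play T with probability p. Expected payoff against b1: 4p + (-3)(1−p) = 7p − 3; against b2: (-7)p + 5(1−p) = −12p + 5.
Setting these equal: 7p − 3 = −12p + 5 ⇒ 19p = 8 ⇒ p = 8/19, and the value is (7)·(8/19) − 3 = -1/19.
For Player 2: with q = P(b1), equating T's and B's payoffs gives 11q − 7 = −8q + 5 ⇒ q = 12/19.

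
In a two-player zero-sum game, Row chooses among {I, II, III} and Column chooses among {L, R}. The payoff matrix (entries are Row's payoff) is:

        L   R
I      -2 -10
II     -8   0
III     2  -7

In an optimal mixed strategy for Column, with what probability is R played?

10/17

Row minima: I → -10, II → -8, III → -7; maximin = -7.
Column maxima: L → 2, R → 0; minimax = 0.
-7 ≠ 0, so there is no saddle point; optimal play is mixed.
I is strictly dominated by III, so Row never plays it.
On the remaining 2×2 (II, III vs L, R):
Let Row play II with probability p. Expected payoff against L: (-8)p + 2(1−p) = −10p + 2; against R: 0p + (-7)(1−p) = 7p − 7.
Setting these equal: −10p + 2 = 7p − 7 ⇒ −17p = -9 ⇒ p = 9/17, and the value is (-10)·(9/17) + 2 = -56/17.
For Column: with q = P(L), equating II's and III's payoffs gives −8q = 9q − 7 ⇒ q = 7/17.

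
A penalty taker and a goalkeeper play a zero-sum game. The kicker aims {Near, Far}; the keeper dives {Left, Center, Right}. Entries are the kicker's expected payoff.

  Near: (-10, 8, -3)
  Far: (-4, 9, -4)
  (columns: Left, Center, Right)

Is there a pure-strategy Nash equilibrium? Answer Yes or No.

Yes

Row minima: Near → -10, Far → -4; maximin = -4.
Column maxima: Left → -4, Center → 9, Right → -3; minimax = -4.
maximin = minimax = -4, so a saddle point exists.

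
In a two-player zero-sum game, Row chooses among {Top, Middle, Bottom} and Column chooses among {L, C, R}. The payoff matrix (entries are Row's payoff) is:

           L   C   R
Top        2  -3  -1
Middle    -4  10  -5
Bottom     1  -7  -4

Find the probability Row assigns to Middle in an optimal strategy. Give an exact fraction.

2/17

Row minima: Top → -3, Middle → -5, Bottom → -7; maximin = -3.
Column maxima: L → 2, C → 10, R → -1; minimax = -1.
-3 ≠ -1, so there is no saddle point; optimal play is mixed.
Bottom is strictly dominated by Top, so Row never plays it.
L is strictly dominated by R (it gives Row strictly more in every row), so Column never plays it.
On the remaining 2×2 (Top, Middle vs C, R):
Let Row play Top with probability p. Expected payoff against C: (-3)p + 10(1−p) = −13p + 10; against R: (-1)p + (-5)(1−p) = 4p − 5.
Setting these equal: −13p + 10 = 4p − 5 ⇒ −17p = -15 ⇒ p = 15/17, and the value is (-13)·(15/17) + 10 = -25/17.
For Column: with q = P(C), equating Top's and Middle's payoffs gives −2q − 1 = 15q − 5 ⇒ q = 4/17.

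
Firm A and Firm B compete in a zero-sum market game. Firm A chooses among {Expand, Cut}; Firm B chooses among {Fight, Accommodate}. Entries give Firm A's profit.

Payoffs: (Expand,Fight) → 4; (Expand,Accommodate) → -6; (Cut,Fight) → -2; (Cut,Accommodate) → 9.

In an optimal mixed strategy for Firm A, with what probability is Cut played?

Row minima: Expand → -6, Cut → -2; maximin = -2.
Column maxima: Fight → 4, Accommodate → 9; minimax = 4.
-2 ≠ 4, so there is no saddle point; optimal play is mixed.
Let Firm A play Expand with probability p. Expected payoff against Fight: 4p + (-2)(1−p) = 6p − 2; against Accommodate: (-6)p + 9(1−p) = −15p + 9.
Setting these equal: 6p − 2 = −15p + 9 ⇒ 21p = 11 ⇒ p = 11/21, and the value is (6)·(11/21) − 2 = 8/7.
For Firm B: with q = P(Fight), equating Expand's and Cut's payoffs gives 10q − 6 = −11q + 9 ⇒ q = 5/7.

10/21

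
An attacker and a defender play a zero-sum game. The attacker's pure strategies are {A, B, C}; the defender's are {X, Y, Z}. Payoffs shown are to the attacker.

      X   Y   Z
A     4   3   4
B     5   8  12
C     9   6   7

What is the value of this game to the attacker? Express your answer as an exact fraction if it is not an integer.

7

Row minima: A → 3, B → 5, C → 6; maximin = 6.
Column maxima: X → 9, Y → 8, Z → 12; minimax = 8.
6 ≠ 8, so there is no saddle point; optimal play is mixed.
A is strictly dominated by B, so the attacker never plays it.
Z is strictly dominated by Y (it gives the attacker strictly more in every row), so the defender never plays it.
On the remaining 2×2 (B, C vs X, Y):
Let the attacker play B with probability p. Expected payoff against X: 5p + 9(1−p) = −4p + 9; against Y: 8p + 6(1−p) = 2p + 6.
Setting these equal: −4p + 9 = 2p + 6 ⇒ −6p = -3 ⇒ p = 1/2, and the value is (-4)·(1/2) + 9 = 7.
For the defender: with q = P(X), equating B's and C's payoffs gives −3q + 8 = 3q + 6 ⇒ q = 1/3.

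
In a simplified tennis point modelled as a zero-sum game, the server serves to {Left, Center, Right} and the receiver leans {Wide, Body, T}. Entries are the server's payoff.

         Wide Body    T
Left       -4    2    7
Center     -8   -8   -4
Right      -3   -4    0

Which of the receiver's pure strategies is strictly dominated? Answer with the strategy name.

Wide holds the server's payoff strictly below T in every row: -4 < 7, -8 < -4, -3 < 0.
So T is strictly dominated for the receiver.

T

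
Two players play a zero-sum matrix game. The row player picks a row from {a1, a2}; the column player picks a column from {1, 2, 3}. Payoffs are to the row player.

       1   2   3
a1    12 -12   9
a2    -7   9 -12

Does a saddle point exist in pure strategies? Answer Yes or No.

Row minima: a1 → -12, a2 → -12; maximin = -12.
Column maxima: 1 → 12, 2 → 9, 3 → 9; minimax = 9.
-12 ≠ 9, so no pure-strategy equilibrium exists.

No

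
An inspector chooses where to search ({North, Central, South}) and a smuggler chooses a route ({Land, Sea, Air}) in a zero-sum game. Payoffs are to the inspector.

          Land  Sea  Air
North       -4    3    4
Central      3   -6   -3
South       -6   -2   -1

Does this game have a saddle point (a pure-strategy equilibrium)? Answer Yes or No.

Row minima: North → -4, Central → -6, South → -6; maximin = -4.
Column maxima: Land → 3, Sea → 3, Air → 4; minimax = 3.
-4 ≠ 3, so no pure-strategy equilibrium exists.

No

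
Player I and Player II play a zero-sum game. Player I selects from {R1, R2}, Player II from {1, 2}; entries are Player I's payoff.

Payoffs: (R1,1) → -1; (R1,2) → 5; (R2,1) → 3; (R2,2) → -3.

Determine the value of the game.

1

Row minima: R1 → -1, R2 → -3; maximin = -1.
Column maxima: 1 → 3, 2 → 5; minimax = 3.
-1 ≠ 3, so there is no saddle point; optimal play is mixed.
Let Player I play R1 with probability p. Expected payoff against 1: (-1)p + 3(1−p) = −4p + 3; against 2: 5p + (-3)(1−p) = 8p − 3.
Setting these equal: −4p + 3 = 8p − 3 ⇒ −12p = -6 ⇒ p = 1/2, and the value is (-4)·(1/2) + 3 = 1.
For Player II: with q = P(1), equating R1's and R2's payoffs gives −6q + 5 = 6q − 3 ⇒ q = 2/3.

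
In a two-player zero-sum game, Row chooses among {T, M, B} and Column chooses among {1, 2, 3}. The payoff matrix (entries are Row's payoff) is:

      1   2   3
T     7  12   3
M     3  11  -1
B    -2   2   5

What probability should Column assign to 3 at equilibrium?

9/11

Row minima: T → 3, M → -1, B → -2; maximin = 3.
Column maxima: 1 → 7, 2 → 12, 3 → 5; minimax = 5.
3 ≠ 5, so there is no saddle point; optimal play is mixed.
M is strictly dominated by T, so Row never plays it.
2 is strictly dominated by 1 (it gives Row strictly more in every row), so Column never plays it.
On the remaining 2×2 (T, B vs 1, 3):
Let Row play T with probability p. Expected payoff against 1: 7p + (-2)(1−p) = 9p − 2; against 3: 3p + 5(1−p) = −2p + 5.
Setting these equal: 9p − 2 = −2p + 5 ⇒ 11p = 7 ⇒ p = 7/11, and the value is (9)·(7/11) − 2 = 41/11.
For Column: with q = P(1), equating T's and B's payoffs gives 4q + 3 = −7q + 5 ⇒ q = 2/11.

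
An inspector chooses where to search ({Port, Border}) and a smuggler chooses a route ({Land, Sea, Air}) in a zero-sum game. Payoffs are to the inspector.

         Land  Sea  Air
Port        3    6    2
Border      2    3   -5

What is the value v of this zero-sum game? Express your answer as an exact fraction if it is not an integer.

Row minima: Port → 2, Border → -5; maximin = 2.
Column maxima: Land → 3, Sea → 6, Air → 2; minimax = 2.
Since maximin = minimax = 2, there is a saddle point and the value is 2.

2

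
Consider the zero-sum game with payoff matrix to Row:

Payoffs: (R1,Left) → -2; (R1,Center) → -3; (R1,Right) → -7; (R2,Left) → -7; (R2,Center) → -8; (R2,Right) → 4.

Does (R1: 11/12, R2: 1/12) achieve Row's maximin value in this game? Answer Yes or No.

No

Against Left this mix gives (11/12)·(-2) + (1/12)·(-7) = -29/12.
Against Center this mix gives (11/12)·(-3) + (1/12)·(-8) = -41/12.
Against Right this mix gives (11/12)·(-7) + (1/12)·4 = -73/12.
Column will play Right, holding Row to -73/12. Shifting weight toward the row that does better against Right would raise this floor (the equalizing mix achieves -17/4 against both Right and Center), so the proposed strategy is not optimal.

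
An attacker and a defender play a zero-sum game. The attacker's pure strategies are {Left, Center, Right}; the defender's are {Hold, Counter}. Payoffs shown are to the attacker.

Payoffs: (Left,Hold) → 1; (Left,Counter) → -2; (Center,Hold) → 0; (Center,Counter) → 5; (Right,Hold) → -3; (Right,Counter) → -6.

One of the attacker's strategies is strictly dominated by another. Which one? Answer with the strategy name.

Left gives a strictly higher payoff than Right against every column: 1 > -3, -2 > -6.
So Right is strictly dominated and the attacker never plays it.

Right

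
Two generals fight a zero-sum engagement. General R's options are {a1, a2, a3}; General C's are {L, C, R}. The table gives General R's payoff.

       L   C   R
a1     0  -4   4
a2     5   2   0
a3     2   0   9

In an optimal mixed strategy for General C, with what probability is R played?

Row minima: a1 → -4, a2 → 0, a3 → 0; maximin = 0.
Column maxima: L → 5, C → 2, R → 9; minimax = 2.
0 ≠ 2, so there is no saddle point; optimal play is mixed.
a1 is strictly dominated by a3, so General R never plays it.
L is strictly dominated by C (it gives General R strictly more in every row), so General C never plays it.
On the remaining 2×2 (a2, a3 vs C, R):
Let General R play a2 with probability p. Expected payoff against C: 2p + 0(1−p) = 2p; against R: 0p + 9(1−p) = −9p + 9.
Setting these equal: 2p = −9p + 9 ⇒ 11p = 9 ⇒ p = 9/11, and the value is (2)·(9/11) = 18/11.
For General C: with q = P(C), equating a2's and a3's payoffs gives 2q = −9q + 9 ⇒ q = 9/11.

2/11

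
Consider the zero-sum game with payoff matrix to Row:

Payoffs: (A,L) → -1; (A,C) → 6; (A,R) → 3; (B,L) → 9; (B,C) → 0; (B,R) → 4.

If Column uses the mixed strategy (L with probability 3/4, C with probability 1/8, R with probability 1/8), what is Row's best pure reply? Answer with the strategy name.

Expected payoff of A: (3/4)·(-1) + (1/8)·6 + (1/8)·3 = 3/8.
Expected payoff of B: (3/4)·9 + (1/8)·0 + (1/8)·4 = 29/4.
The largest is 29/4, so Row's best response is B.

B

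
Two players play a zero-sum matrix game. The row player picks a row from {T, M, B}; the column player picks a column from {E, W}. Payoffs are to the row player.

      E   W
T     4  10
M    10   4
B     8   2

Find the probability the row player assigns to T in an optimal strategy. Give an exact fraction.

1/2

Row minima: T → 4, M → 4, B → 2; maximin = 4.
Column maxima: E → 10, W → 10; minimax = 10.
4 ≠ 10, so there is no saddle point; optimal play is mixed.
B is strictly dominated by M, so the row player never plays it.
On the remaining 2×2 (T, M vs E, W):
Let the row player play T with probability p. Expected payoff against E: 4p + 10(1−p) = −6p + 10; against W: 10p + 4(1−p) = 6p + 4.
Setting these equal: −6p + 10 = 6p + 4 ⇒ −12p = -6 ⇒ p = 1/2, and the value is (-6)·(1/2) + 10 = 7.
For the column player: with q = P(E), equating T's and M's payoffs gives −6q + 10 = 6q + 4 ⇒ q = 1/2.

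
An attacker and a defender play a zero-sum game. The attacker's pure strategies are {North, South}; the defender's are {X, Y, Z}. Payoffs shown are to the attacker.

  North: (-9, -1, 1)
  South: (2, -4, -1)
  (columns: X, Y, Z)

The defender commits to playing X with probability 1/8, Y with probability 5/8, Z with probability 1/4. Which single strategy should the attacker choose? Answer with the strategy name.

North

Expected payoff of North: (1/8)·(-9) + (5/8)·(-1) + (1/4)·1 = -3/2.
Expected payoff of South: (1/8)·2 + (5/8)·(-4) + (1/4)·(-1) = -5/2.
The largest is -3/2, so the attacker's best response is North.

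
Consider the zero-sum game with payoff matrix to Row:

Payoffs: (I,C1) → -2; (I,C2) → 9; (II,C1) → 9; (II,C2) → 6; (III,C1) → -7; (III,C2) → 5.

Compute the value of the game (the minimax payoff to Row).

Row minima: I → -2, II → 6, III → -7; maximin = 6.
Column maxima: C1 → 9, C2 → 9; minimax = 9.
6 ≠ 9, so there is no saddle point; optimal play is mixed.
III is strictly dominated by I, so Row never plays it.
On the remaining 2×2 (I, II vs C1, C2):
Let Row play I with probability p. Expected payoff against C1: (-2)p + 9(1−p) = −11p + 9; against C2: 9p + 6(1−p) = 3p + 6.
Setting these equal: −11p + 9 = 3p + 6 ⇒ −14p = -3 ⇒ p = 3/14, and the value is (-11)·(3/14) + 9 = 93/14.
For Column: with q = P(C1), equating I's and II's payoffs gives −11q + 9 = 3q + 6 ⇒ q = 3/14.

93/14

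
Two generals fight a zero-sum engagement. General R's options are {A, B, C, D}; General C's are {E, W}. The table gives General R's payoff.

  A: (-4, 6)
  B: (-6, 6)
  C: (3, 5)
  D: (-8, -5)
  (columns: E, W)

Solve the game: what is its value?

Row minima: A → -4, B → -6, C → 3, D → -8; maximin = 3.
Column maxima: E → 3, W → 6; minimax = 3.
Since maximin = minimax = 3, there is a saddle point and the value is 3.

3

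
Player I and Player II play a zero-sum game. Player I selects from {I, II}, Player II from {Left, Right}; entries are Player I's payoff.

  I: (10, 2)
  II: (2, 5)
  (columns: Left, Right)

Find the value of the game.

Row minima: I → 2, II → 2; maximin = 2.
Column maxima: Left → 10, Right → 5; minimax = 5.
2 ≠ 5, so there is no saddle point; optimal play is mixed.
Let Player I play I with probability p. Expected payoff against Left: 10p + 2(1−p) = 8p + 2; against Right: 2p + 5(1−p) = −3p + 5.
Setting these equal: 8p + 2 = −3p + 5 ⇒ 11p = 3 ⇒ p = 3/11, and the value is (8)·(3/11) + 2 = 46/11.
For Player II: with q = P(Left), equating I's and II's payoffs gives 8q + 2 = −3q + 5 ⇒ q = 3/11.

46/11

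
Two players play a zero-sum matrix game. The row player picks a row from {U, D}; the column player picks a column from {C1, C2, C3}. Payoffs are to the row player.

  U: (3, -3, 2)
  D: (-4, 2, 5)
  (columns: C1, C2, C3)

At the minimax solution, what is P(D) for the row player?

1/2

Row minima: U → -3, D → -4; maximin = -3.
Column maxima: C1 → 3, C2 → 2, C3 → 5; minimax = 2.
-3 ≠ 2, so there is no saddle point; optimal play is mixed.
C3 is strictly dominated by C2 (it gives the row player strictly more in every row), so the column player never plays it.
On the remaining 2×2 (U, D vs C1, C2):
Let the row player play U with probability p. Expected payoff against C1: 3p + (-4)(1−p) = 7p − 4; against C2: (-3)p + 2(1−p) = −5p + 2.
Setting these equal: 7p − 4 = −5p + 2 ⇒ 12p = 6 ⇒ p = 1/2, and the value is (7)·(1/2) − 4 = -1/2.
For the column player: with q = P(C1), equating U's and D's payoffs gives 6q − 3 = −6q + 2 ⇒ q = 5/12.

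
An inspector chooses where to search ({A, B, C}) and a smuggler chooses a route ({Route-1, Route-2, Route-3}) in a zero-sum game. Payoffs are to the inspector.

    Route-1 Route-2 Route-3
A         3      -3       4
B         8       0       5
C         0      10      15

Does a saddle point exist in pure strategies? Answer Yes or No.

Row minima: A → -3, B → 0, C → 0; maximin = 0.
Column maxima: Route-1 → 8, Route-2 → 10, Route-3 → 15; minimax = 8.
0 ≠ 8, so no pure-strategy equilibrium exists.

No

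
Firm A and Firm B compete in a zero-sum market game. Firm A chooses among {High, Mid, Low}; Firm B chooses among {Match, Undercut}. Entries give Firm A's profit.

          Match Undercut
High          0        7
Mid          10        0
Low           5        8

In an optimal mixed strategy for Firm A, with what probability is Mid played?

3/13

Row minima: High → 0, Mid → 0, Low → 5; maximin = 5.
Column maxima: Match → 10, Undercut → 8; minimax = 8.
5 ≠ 8, so there is no saddle point; optimal play is mixed.
High is strictly dominated by Low, so Firm A never plays it.
On the remaining 2×2 (Mid, Low vs Match, Undercut):
Let Firm A play Mid with probability p. Expected payoff against Match: 10p + 5(1−p) = 5p + 5; against Undercut: 0p + 8(1−p) = −8p + 8.
Setting these equal: 5p + 5 = −8p + 8 ⇒ 13p = 3 ⇒ p = 3/13, and the value is (5)·(3/13) + 5 = 80/13.
For Firm B: with q = P(Match), equating Mid's and Low's payoffs gives 10q = −3q + 8 ⇒ q = 8/13.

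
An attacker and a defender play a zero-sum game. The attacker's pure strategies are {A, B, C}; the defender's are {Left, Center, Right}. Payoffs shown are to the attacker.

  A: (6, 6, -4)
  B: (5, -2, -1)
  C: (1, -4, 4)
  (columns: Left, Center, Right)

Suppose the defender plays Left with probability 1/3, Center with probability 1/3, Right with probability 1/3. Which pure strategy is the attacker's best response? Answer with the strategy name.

A

Expected payoff of A: (1/3)·6 + (1/3)·6 + (1/3)·(-4) = 8/3.
Expected payoff of B: (1/3)·5 + (1/3)·(-2) + (1/3)·(-1) = 2/3.
Expected payoff of C: (1/3)·1 + (1/3)·(-4) + (1/3)·4 = 1/3.
The largest is 8/3, so the attacker's best response is A.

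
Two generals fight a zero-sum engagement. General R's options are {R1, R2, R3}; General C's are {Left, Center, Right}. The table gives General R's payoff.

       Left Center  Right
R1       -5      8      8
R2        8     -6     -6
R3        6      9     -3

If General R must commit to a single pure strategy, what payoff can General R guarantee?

-3

Row minima: R1 → -5, R2 → -6, R3 → -3.
The best of these is -3.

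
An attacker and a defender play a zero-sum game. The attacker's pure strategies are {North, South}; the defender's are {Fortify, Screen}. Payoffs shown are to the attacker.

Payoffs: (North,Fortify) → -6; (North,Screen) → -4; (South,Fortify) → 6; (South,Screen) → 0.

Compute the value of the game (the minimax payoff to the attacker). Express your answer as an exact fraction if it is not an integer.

Row minima: North → -6, South → 0; maximin = 0.
Column maxima: Fortify → 6, Screen → 0; minimax = 0.
Since maximin = minimax = 0, there is a saddle point and the value is 0.

0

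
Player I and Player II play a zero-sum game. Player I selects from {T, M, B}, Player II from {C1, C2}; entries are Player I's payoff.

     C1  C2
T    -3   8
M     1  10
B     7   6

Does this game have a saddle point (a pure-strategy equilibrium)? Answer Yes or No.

No

Row minima: T → -3, M → 1, B → 6; maximin = 6.
Column maxima: C1 → 7, C2 → 10; minimax = 7.
6 ≠ 7, so no pure-strategy equilibrium exists.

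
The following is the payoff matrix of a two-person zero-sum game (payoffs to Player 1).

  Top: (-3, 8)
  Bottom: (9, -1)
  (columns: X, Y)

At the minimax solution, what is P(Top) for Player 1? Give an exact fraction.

Row minima: Top → -3, Bottom → -1; maximin = -1.
Column maxima: X → 9, Y → 8; minimax = 8.
-1 ≠ 8, so there is no saddle point; optimal play is mixed.
Let Player 1 play Top with probability p. Expected payoff against X: (-3)p + 9(1−p) = −12p + 9; against Y: 8p + (-1)(1−p) = 9p − 1.
Setting these equal: −12p + 9 = 9p − 1 ⇒ −21p = -10 ⇒ p = 10/21, and the value is (-12)·(10/21) + 9 = 23/7.
For Player 2: with q = P(X), equating Top's and Bottom's payoffs gives −11q + 8 = 10q − 1 ⇒ q = 3/7.

10/21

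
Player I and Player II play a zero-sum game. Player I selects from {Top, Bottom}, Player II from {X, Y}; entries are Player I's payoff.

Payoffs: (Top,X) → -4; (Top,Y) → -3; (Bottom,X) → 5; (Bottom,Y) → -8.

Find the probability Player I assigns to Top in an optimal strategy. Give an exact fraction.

13/14

Row minima: Top → -4, Bottom → -8; maximin = -4.
Column maxima: X → 5, Y → -3; minimax = -3.
-4 ≠ -3, so there is no saddle point; optimal play is mixed.
Let Player I play Top with probability p. Expected payoff against X: (-4)p + 5(1−p) = −9p + 5; against Y: (-3)p + (-8)(1−p) = 5p − 8.
Setting these equal: −9p + 5 = 5p − 8 ⇒ −14p = -13 ⇒ p = 13/14, and the value is (-9)·(13/14) + 5 = -47/14.
For Player II: with q = P(X), equating Top's and Bottom's payoffs gives −q − 3 = 13q − 8 ⇒ q = 5/14.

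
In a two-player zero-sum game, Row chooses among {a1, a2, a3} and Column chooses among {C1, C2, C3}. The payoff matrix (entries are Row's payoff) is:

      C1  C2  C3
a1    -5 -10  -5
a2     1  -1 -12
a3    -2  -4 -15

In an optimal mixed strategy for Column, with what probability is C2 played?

7/16

Row minima: a1 → -10, a2 → -12, a3 → -15; maximin = -10.
Column maxima: C1 → 1, C2 → -1, C3 → -5; minimax = -5.
-10 ≠ -5, so there is no saddle point; optimal play is mixed.
a3 is strictly dominated by a2, so Row never plays it.
C1 is strictly dominated by C2 (it gives Row strictly more in every row), so Column never plays it.
On the remaining 2×2 (a1, a2 vs C2, C3):
Let Row play a1 with probability p. Expected payoff against C2: (-10)p + (-1)(1−p) = −9p − 1; against C3: (-5)p + (-12)(1−p) = 7p − 12.
Setting these equal: −9p − 1 = 7p − 12 ⇒ −16p = -11 ⇒ p = 11/16, and the value is (-9)·(11/16) − 1 = -115/16.
For Column: with q = P(C2), equating a1's and a2's payoffs gives −5q − 5 = 11q − 12 ⇒ q = 7/16.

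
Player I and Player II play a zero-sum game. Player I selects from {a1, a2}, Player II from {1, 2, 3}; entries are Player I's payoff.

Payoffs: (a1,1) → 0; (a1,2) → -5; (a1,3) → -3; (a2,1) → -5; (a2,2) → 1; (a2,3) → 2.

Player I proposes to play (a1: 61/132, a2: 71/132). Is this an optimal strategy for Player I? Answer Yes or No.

Against 1 this mix gives (61/132)·0 + (71/132)·(-5) = -355/132.
Against 2 this mix gives (61/132)·(-5) + (71/132)·1 = -39/22.
Against 3 this mix gives (61/132)·(-3) + (71/132)·2 = -41/132.
Player II will play 1, holding Player I to -355/132. Shifting weight toward the row that does better against 1 would raise this floor (the equalizing mix achieves -25/11 against both 1 and 2), so the proposed strategy is not optimal.

No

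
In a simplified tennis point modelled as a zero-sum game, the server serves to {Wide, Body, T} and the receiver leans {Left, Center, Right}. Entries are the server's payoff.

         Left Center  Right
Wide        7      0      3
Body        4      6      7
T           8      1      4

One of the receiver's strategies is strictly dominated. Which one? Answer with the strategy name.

Right

Center holds the server's payoff strictly below Right in every row: 0 < 3, 6 < 7, 1 < 4.
So Right is strictly dominated for the receiver.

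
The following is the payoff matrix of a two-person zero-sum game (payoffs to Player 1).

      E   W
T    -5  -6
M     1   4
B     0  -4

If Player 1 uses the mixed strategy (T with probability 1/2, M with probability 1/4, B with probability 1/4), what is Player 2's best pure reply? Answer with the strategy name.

If Player 2 plays E, Player 1's expected payoff is (1/2)·(-5) + (1/4)·1 + (1/4)·0 = -9/4.
If Player 2 plays W, Player 1's expected payoff is (1/2)·(-6) + (1/4)·4 + (1/4)·(-4) = -3.
Player 2 minimizes Player 1's payoff; the smallest is -3, so the best response is W.

W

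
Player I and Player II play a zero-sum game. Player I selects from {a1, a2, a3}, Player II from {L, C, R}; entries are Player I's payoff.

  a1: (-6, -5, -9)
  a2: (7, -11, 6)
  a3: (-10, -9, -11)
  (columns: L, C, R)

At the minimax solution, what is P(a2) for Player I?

Row minima: a1 → -9, a2 → -11, a3 → -11; maximin = -9.
Column maxima: L → 7, C → -5, R → 6; minimax = -5.
-9 ≠ -5, so there is no saddle point; optimal play is mixed.
a3 is strictly dominated by a1, so Player I never plays it.
L is strictly dominated by R (it gives Player I strictly more in every row), so Player II never plays it.
On the remaining 2×2 (a1, a2 vs C, R):
Let Player I play a1 with probability p. Expected payoff against C: (-5)p + (-11)(1−p) = 6p − 11; against R: (-9)p + 6(1−p) = −15p + 6.
Setting these equal: 6p − 11 = −15p + 6 ⇒ 21p = 17 ⇒ p = 17/21, and the value is (6)·(17/21) − 11 = -43/7.
For Player II: with q = P(C), equating a1's and a2's payoffs gives 4q − 9 = −17q + 6 ⇒ q = 5/7.

4/21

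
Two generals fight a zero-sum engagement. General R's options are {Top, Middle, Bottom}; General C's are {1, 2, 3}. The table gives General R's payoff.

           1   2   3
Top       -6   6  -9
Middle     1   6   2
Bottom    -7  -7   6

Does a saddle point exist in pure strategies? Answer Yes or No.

Row minima: Top → -9, Middle → 1, Bottom → -7; maximin = 1.
Column maxima: 1 → 1, 2 → 6, 3 → 6; minimax = 1.
maximin = minimax = 1, so a saddle point exists.

Yes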